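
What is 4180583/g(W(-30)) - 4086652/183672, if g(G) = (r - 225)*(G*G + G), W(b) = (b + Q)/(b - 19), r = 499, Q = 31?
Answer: -76819837564595/100652256 ≈ -7.6322e+5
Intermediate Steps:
W(b) = (31 + b)/(-19 + b) (W(b) = (b + 31)/(b - 19) = (31 + b)/(-19 + b))
g(G) = 274*G + 274*G**2 (g(G) = (499 - 225)*(G*G + G) = 274*(G**2 + G) = 274*(G + G**2) = 274*G + 274*G**2)
4180583/g(W(-30)) - 4086652/183672 = 4180583/((274*((31 - 30)/(-19 - 30))*(1 + (31 - 30)/(-19 - 30)))) - 4086652/183672 = 4180583/((274*(1/(-49))*(1 + 1/(-49)))) - 4086652*1/183672 = 4180583/((274*(-1/49*1)*(1 - 1/49*1))) - 1021663/45918 = 4180583/((274*(-1/49)*(1 - 1/49))) - 1021663/45918 = 4180583/((274*(-1/49)*(48/49))) - 1021663/45918 = 4180583/(-13152/2401) - 1021663/45918 = 4180583*(-2401/13152) - 1021663/45918 = -10037579783/13152 - 1021663/45918 = -76819837564595/100652256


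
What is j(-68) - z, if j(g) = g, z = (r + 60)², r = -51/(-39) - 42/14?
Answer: -586056/169 ≈ -3467.8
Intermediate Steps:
r = -22/13 (r = -51*(-1/39) - 42*1/14 = 17/13 - 3 = -22/13 ≈ -1.6923)
z = 574564/169 (z = (-22/13 + 60)² = (758/13)² = 574564/169 ≈ 3399.8)
j(-68) - z = -68 - 1*574564/169 = -68 - 574564/169 = -586056/169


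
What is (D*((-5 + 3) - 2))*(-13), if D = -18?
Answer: -936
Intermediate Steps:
(D*((-5 + 3) - 2))*(-13) = -18*((-5 + 3) - 2)*(-13) = -18*(-2 - 2)*(-13) = -18*(-4)*(-13) = 72*(-13) = -936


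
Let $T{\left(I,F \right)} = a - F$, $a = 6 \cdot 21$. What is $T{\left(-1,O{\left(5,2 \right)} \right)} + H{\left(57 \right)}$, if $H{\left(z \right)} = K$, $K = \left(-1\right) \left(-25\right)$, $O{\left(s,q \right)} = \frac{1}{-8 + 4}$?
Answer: $\frac{605}{4} \approx 151.25$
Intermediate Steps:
$O{\left(s,q \right)} = - \frac{1}{4}$ ($O{\left(s,q \right)} = \frac{1}{-4} = - \frac{1}{4}$)
$a = 126$
$K = 25$
$H{\left(z \right)} = 25$
$T{\left(I,F \right)} = 126 - F$
$T{\left(-1,O{\left(5,2 \right)} \right)} + H{\left(57 \right)} = \left(126 - - \frac{1}{4}\right) + 25 = \left(126 + \frac{1}{4}\right) + 25 = \frac{505}{4} + 25 = \frac{605}{4}$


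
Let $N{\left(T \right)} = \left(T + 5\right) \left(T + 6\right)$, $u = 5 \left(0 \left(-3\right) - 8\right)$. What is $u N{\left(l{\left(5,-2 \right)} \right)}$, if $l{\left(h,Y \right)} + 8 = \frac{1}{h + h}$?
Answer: $- \frac{1102}{5} \approx -220.4$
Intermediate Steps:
$l{\left(h,Y \right)} = -8 + \frac{1}{2 h}$ ($l{\left(h,Y \right)} = -8 + \frac{1}{h + h} = -8 + \frac{1}{2 h}$)
$u = -40$ ($u = 5 \left(0 - 8\right) = 5 \left(-8\right) = -40$)
$N{\left(T \right)} = \left(5 + T\right) \left(6 + T\right)$
$u N{\left(l{\left(5,-2 \right)} \right)} = - 40 \left(30 + \left(-8 + \frac{1}{2 \cdot 5}\right)^{2} + 11 \left(-8 + \frac{1}{2 \cdot 5}\right)\right) = - 40 \left(30 + \left(-8 + \frac{1}{2} \cdot \frac{1}{5}\right)^{2} + 11 \left(-8 + \frac{1}{2} \cdot \frac{1}{5}\right)\right) = - 40 \left(30 + \left(-8 + \frac{1}{10}\right)^{2} + 11 \left(-8 + \frac{1}{10}\right)\right) = - 40 \left(30 + \left(- \frac{79}{10}\right)^{2} + 11 \left(- \frac{79}{10}\right)\right) = - 40 \left(30 + \frac{6241}{100} - \frac{869}{10}\right) = \left(-40\right) \frac{551}{100} = - \frac{1102}{5}$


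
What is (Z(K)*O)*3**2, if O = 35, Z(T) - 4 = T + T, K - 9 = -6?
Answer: 3150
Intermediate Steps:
K = 3 (K = 9 - 6 = 3)
Z(T) = 4 + 2*T (Z(T) = 4 + (T + T) = 4 + 2*T)
(Z(K)*O)*3**2 = ((4 + 2*3)*35)*3**2 = ((4 + 6)*35)*9 = (10*35)*9 = 350*9 = 3150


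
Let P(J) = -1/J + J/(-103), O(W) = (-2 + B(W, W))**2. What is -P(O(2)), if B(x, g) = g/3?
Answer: 8599/14832 ≈ 0.57976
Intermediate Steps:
B(x, g) = g/3 (B(x, g) = g*(1/3) = g/3)
O(W) = (-2 + W/3)**2
P(J) = -1/J - J/103 (P(J) = -1/J + J*(-1/103) = -1/J - J/103)
-P(O(2)) = -(-1/((-6 + 2)**2/9) - (-6 + 2)**2/927) = -(-1/((1/9)*(-4)**2) - (-4)**2/927) = -(-1/((1/9)*16) - 16/927) = -(-1/16/9 - 1/103*16/9) = -(-1*9/16 - 16/927) = -(-9/16 - 16/927) = -1*(-8599/14832) = 8599/14832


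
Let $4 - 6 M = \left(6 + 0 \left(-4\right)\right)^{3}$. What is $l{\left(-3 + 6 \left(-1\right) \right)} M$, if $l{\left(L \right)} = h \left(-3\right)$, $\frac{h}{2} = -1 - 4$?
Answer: $-1060$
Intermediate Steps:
$h = -10$ ($h = 2 \left(-1 - 4\right) = 2 \left(-5\right) = -10$)
$l{\left(L \right)} = 30$ ($l{\left(L \right)} = \left(-10\right) \left(-3\right) = 30$)
$M = - \frac{106}{3}$ ($M = \frac{2}{3} - \frac{\left(6 + 0 \left(-4\right)\right)^{3}}{6} = \frac{2}{3} - \frac{\left(6 + 0\right)^{3}}{6} = \frac{2}{3} - \frac{6^{3}}{6} = \frac{2}{3} - 36 = - \frac{106}{3} \approx -35.333$)
$l{\left(-3 + 6 \left(-1\right) \right)} M = 30 \left(- \frac{106}{3}\right) = -1060$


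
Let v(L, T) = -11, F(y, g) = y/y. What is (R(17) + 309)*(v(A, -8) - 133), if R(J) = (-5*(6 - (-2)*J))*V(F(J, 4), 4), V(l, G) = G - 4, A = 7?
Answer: -44496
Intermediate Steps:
F(y, g) = 1
V(l, G) = -4 + G
R(J) = 0 (R(J) = (-5*(6 - (-2)*J))*(-4 + 4) = -5*(6 + 2*J)*0 = (-30 - 10*J)*0 = 0)
(R(17) + 309)*(v(A, -8) - 133) = (0 + 309)*(-11 - 133) = 309*(-144) = -44496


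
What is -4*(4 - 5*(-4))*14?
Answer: -1344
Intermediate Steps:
-4*(4 - 5*(-4))*14 = -4*(4 + 20)*14 = -4*24*14 = -96*14 = -1344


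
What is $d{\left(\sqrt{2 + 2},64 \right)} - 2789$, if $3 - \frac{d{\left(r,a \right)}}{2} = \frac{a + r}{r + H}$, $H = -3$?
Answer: $-2651$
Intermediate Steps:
$d{\left(r,a \right)} = 6 - \frac{2 \left(a + r\right)}{-3 + r}$ ($d{\left(r,a \right)} = 6 - 2 \frac{a + r}{r - 3} = 6 - 2 \frac{a + r}{-3 + r} = 6 - \frac{2 \left(a + r\right)}{-3 + r}$)
$d{\left(\sqrt{2 + 2},64 \right)} - 2789 = \frac{2 \left(-9 - 64 + 2 \sqrt{2 + 2}\right)}{-3 + \sqrt{2 + 2}} - 2789 = \frac{2 \left(-9 - 64 + 2 \sqrt{4}\right)}{-3 + \sqrt{4}} - 2789 = \frac{2 \left(-9 - 64 + 2 \cdot 2\right)}{-3 + 2} - 2789 = \frac{2 \left(-9 - 64 + 4\right)}{-1} - 2789 = 2 \left(-1\right) \left(-69\right) - 2789 = 138 - 2789 = -2651$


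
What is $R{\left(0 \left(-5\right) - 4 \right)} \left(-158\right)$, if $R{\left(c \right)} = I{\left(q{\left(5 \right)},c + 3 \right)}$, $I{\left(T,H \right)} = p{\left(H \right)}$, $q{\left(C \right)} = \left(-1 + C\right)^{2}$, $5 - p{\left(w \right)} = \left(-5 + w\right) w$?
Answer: $158$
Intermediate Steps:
$p{\left(w \right)} = 5 - w \left(-5 + w\right)$ ($p{\left(w \right)} = 5 - \left(-5 + w\right) w = 5 - w \left(-5 + w\right)$)
$I{\left(T,H \right)} = 5 - H^{2} + 5 H$
$R{\left(c \right)} = 20 - \left(3 + c\right)^{2} + 5 c$ ($R{\left(c \right)} = 5 - \left(c + 3\right)^{2} + 5 \left(c + 3\right) = 5 - \left(3 + c\right)^{2} + 5 \left(3 + c\right) = 5 - \left(3 + c\right)^{2} + \left(15 + 5 c\right) = 20 - \left(3 + c\right)^{2} + 5 c$)
$R{\left(0 \left(-5\right) - 4 \right)} \left(-158\right) = \left(11 - \left(0 \left(-5\right) - 4\right) - \left(0 \left(-5\right) - 4\right)^{2}\right) \left(-158\right) = \left(11 - \left(0 - 4\right) - \left(0 - 4\right)^{2}\right) \left(-158\right) = \left(11 - -4 - \left(-4\right)^{2}\right) \left(-158\right) = \left(11 + 4 - 16\right) \left(-158\right) = \left(-1\right) \left(-158\right) = 158$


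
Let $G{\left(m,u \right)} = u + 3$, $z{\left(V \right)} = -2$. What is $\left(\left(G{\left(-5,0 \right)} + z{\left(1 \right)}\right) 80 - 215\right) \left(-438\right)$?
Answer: $59130$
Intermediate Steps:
$G{\left(m,u \right)} = 3 + u$
$\left(\left(G{\left(-5,0 \right)} + z{\left(1 \right)}\right) 80 - 215\right) \left(-438\right) = \left(\left(\left(3 + 0\right) - 2\right) 80 - 215\right) \left(-438\right) = \left(\left(3 - 2\right) 80 - 215\right) \left(-438\right) = \left(1 \cdot 80 - 215\right) \left(-438\right) = \left(80 - 215\right) \left(-438\right) = \left(-135\right) \left(-438\right) = 59130$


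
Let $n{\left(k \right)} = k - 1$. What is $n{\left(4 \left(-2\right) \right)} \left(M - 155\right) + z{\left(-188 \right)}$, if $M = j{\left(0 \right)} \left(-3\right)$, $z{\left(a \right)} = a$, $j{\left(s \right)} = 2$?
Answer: $1261$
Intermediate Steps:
$n{\left(k \right)} = -1 + k$ ($n{\left(k \right)} = k - 1 = -1 + k$)
$M = -6$ ($M = 2 \left(-3\right) = -6$)
$n{\left(4 \left(-2\right) \right)} \left(M - 155\right) + z{\left(-188 \right)} = \left(-1 + 4 \left(-2\right)\right) \left(-6 - 155\right) - 188 = \left(-1 - 8\right) \left(-161\right) - 188 = \left(-9\right) \left(-161\right) - 188 = 1449 - 188 = 1261$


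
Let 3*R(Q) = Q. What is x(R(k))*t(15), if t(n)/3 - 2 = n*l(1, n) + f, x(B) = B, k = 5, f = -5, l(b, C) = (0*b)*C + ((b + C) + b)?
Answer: 1260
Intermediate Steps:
l(b, C) = C + 2*b (l(b, C) = 0*C + ((C + b) + b) = 0 + (C + 2*b) = C + 2*b)
R(Q) = Q/3
t(n) = -9 + 3*n*(2 + n) (t(n) = 6 + 3*(n*(n + 2*1) - 5) = 6 + 3*(n*(n + 2) - 5) = 6 + 3*(n*(2 + n) - 5) = 6 + 3*(-5 + n*(2 + n)) = 6 + (-15 + 3*n*(2 + n)) = -9 + 3*n*(2 + n))
x(R(k))*t(15) = ((⅓)*5)*(-9 + 3*15*(2 + 15)) = 5*(-9 + 3*15*17)/3 = 5*(-9 + 765)/3 = (5/3)*756 = 1260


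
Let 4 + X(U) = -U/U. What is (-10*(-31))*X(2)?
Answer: -1550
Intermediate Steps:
X(U) = -5 (X(U) = -4 - U/U = -4 - 1*1 = -4 - 1 = -5)
(-10*(-31))*X(2) = -10*(-31)*(-5) = 310*(-5) = -1550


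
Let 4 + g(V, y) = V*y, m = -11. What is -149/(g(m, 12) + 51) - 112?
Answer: -9371/85 ≈ -110.25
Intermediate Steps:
g(V, y) = -4 + V*y
-149/(g(m, 12) + 51) - 112 = -149/((-4 - 11*12) + 51) - 112 = -149/((-4 - 132) + 51) - 112 = -149/(-136 + 51) - 112 = -149/(-85) - 112 = -1/85*(-149) - 112 = 149/85 - 112 = -9371/85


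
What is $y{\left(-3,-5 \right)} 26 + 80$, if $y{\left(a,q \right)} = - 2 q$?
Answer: $340$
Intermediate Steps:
$y{\left(-3,-5 \right)} 26 + 80 = \left(-2\right) \left(-5\right) 26 + 80 = 10 \cdot 26 + 80 = 260 + 80 = 340$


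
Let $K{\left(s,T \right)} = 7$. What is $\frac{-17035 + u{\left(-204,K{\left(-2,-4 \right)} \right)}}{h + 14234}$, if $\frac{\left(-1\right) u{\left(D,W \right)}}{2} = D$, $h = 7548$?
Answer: $- \frac{16627}{21782} \approx -0.76334$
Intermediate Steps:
$u{\left(D,W \right)} = - 2 D$
$\frac{-17035 + u{\left(-204,K{\left(-2,-4 \right)} \right)}}{h + 14234} = \frac{-17035 - -408}{7548 + 14234} = \frac{-17035 + 408}{21782} = \left(-16627\right) \frac{1}{21782} = - \frac{16627}{21782}$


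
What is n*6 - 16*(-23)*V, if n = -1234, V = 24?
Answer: 1428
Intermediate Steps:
n*6 - 16*(-23)*V = -1234*6 - 16*(-23)*24 = -7404 - (-368)*24 = -7404 - 1*(-8832) = -7404 + 8832 = 1428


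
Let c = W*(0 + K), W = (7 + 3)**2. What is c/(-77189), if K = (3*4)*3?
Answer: -3600/77189 ≈ -0.046639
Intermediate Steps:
W = 100 (W = 10**2 = 100)
K = 36 (K = 12*3 = 36)
c = 3600 (c = 100*(0 + 36) = 100*36 = 3600)
c/(-77189) = 3600/(-77189) = 3600*(-1/77189) = -3600/77189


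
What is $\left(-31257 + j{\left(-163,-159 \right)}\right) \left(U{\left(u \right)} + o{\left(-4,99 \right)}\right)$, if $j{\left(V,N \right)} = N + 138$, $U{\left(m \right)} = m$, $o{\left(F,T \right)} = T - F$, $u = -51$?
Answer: $-1626456$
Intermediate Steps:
$j{\left(V,N \right)} = 138 + N$
$\left(-31257 + j{\left(-163,-159 \right)}\right) \left(U{\left(u \right)} + o{\left(-4,99 \right)}\right) = \left(-31257 + \left(138 - 159\right)\right) \left(-51 + \left(99 - -4\right)\right) = \left(-31257 - 21\right) \left(-51 + \left(99 + 4\right)\right) = - 31278 \left(-51 + 103\right) = \left(-31278\right) 52 = -1626456$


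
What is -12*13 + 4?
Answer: -152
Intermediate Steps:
-12*13 + 4 = -156 + 4 = -152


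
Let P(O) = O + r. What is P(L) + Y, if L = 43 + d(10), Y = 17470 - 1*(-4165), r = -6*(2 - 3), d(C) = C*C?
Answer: 21784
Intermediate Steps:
d(C) = C**2
r = 6 (r = -6*(-1) = 6)
Y = 21635 (Y = 17470 + 4165 = 21635)
L = 143 (L = 43 + 10**2 = 43 + 100 = 143)
P(O) = 6 + O (P(O) = O + 6 = 6 + O)
P(L) + Y = (6 + 143) + 21635 = 149 + 21635 = 21784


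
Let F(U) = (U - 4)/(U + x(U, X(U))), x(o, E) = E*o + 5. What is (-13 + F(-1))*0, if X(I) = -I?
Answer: 0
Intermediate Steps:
x(o, E) = 5 + E*o
F(U) = (-4 + U)/(5 + U - U**2) (F(U) = (U - 4)/(U + (5 + (-U)*U)) = (-4 + U)/(U + (5 - U**2)) = (-4 + U)/(5 + U - U**2))
(-13 + F(-1))*0 = (-13 + (-4 - 1)/(5 - 1 - 1*(-1)**2))*0 = (-13 - 5/(5 - 1 - 1*1))*0 = (-13 - 5/(5 - 1 - 1))*0 = (-13 - 5/3)*0 = -44/3*0 = 0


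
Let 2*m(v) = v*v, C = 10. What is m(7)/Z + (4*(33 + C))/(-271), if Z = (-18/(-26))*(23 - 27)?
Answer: -185011/19512 ≈ -9.4819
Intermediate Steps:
Z = -36/13 (Z = -18*(-1/26)*(-4) = (9/13)*(-4) = -36/13 ≈ -2.7692)
m(v) = v²/2 (m(v) = (v*v)/2 = v²/2)
m(7)/Z + (4*(33 + C))/(-271) = ((½)*7²)/(-36/13) + (4*(33 + 10))/(-271) = ((½)*49)*(-13/36) + (4*43)*(-1/271) = (49/2)*(-13/36) + 172*(-1/271) = -637/72 - 172/271 = -185011/19512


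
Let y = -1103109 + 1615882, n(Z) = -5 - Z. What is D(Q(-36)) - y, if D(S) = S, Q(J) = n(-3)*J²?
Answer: -515365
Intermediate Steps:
Q(J) = -2*J² (Q(J) = (-5 - 1*(-3))*J² = (-5 + 3)*J² = -2*J²)
y = 512773
D(Q(-36)) - y = -2*(-36)² - 1*512773 = -2*1296 - 512773 = -2592 - 512773 = -515365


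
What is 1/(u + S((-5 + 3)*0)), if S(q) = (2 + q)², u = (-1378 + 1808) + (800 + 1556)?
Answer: 1/2790 ≈ 0.00035842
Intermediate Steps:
u = 2786 (u = 430 + 2356 = 2786)
1/(u + S((-5 + 3)*0)) = 1/(2786 + (2 + (-5 + 3)*0)²) = 1/(2786 + (2 - 2*0)²) = 1/(2786 + (2 + 0)²) = 1/(2786 + 2²) = 1/(2786 + 4) = 1/2790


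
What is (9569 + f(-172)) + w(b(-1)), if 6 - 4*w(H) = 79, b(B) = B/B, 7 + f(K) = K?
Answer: 37487/4 ≈ 9371.8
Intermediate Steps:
f(K) = -7 + K
b(B) = 1
w(H) = -73/4 (w(H) = 3/2 - ¼*79 = 3/2 - 79/4 = -73/4)
(9569 + f(-172)) + w(b(-1)) = (9569 + (-7 - 172)) - 73/4 = (9569 - 179) - 73/4 = 9390 - 73/4 = 37487/4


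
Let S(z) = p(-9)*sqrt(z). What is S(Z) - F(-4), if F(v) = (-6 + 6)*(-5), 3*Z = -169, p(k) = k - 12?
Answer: -91*I*sqrt(3) ≈ -157.62*I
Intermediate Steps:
p(k) = -12 + k
Z = -169/3 (Z = (1/3)*(-169) = -169/3 ≈ -56.333)
S(z) = -21*sqrt(z) (S(z) = (-12 - 9)*sqrt(z) = -21*sqrt(z))
F(v) = 0 (F(v) = 0*(-5) = 0)
S(Z) - F(-4) = -91*I*sqrt(3) - 1*0 = -91*I*sqrt(3) + 0 = -91*I*sqrt(3)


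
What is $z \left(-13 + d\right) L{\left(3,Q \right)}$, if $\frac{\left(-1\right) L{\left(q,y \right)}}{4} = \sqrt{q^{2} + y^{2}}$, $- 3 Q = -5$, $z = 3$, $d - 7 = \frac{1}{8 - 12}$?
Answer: $25 \sqrt{106} \approx 257.39$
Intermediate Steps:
$d = \frac{27}{4}$ ($d = 7 + \frac{1}{8 - 12} = 7 + \frac{1}{-4} = 7 - \frac{1}{4} = \frac{27}{4} \approx 6.75$)
$Q = \frac{5}{3}$ ($Q = \left(- \frac{1}{3}\right) \left(-5\right) = \frac{5}{3} \approx 1.6667$)
$L{\left(q,y \right)} = - 4 \sqrt{q^{2} + y^{2}}$
$z \left(-13 + d\right) L{\left(3,Q \right)} = 3 \left(-13 + \frac{27}{4}\right) \left(- 4 \sqrt{3^{2} + \left(\frac{5}{3}\right)^{2}}\right) = 3 \left(- \frac{25}{4}\right) \left(- 4 \sqrt{9 + \frac{25}{9}}\right) = - \frac{75 \left(- 4 \sqrt{\frac{106}{9}}\right)}{4} = - \frac{75 \left(- 4 \frac{\sqrt{106}}{3}\right)}{4} = - \frac{75 \left(- \frac{4 \sqrt{106}}{3}\right)}{4} = 25 \sqrt{106}$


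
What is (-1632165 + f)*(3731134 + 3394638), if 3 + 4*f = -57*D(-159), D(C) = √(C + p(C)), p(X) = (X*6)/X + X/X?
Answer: -11630441000709 - 203084502*I*√38 ≈ -1.163e+13 - 1.2519e+9*I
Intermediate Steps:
p(X) = 7 (p(X) = (6*X)/X + 1 = 6 + 1 = 7)
D(C) = √(7 + C) (D(C) = √(C + 7) = √(7 + C))
f = -¾ - 57*I*√38/2 (f = -¾ + (-57*√(7 - 159))/4 = -¾ + (-114*I*√38)/4 = -¾ - 57*I*√38/2 ≈ -0.75 - 175.69*I)
(-1632165 + f)*(3731134 + 3394638) = (-1632165 + (-¾ - 57*I*√38/2))*(3731134 + 3394638) = (-6528663/4 - 57*I*√38/2)*7125772 = -11630441000709 - 203084502*I*√38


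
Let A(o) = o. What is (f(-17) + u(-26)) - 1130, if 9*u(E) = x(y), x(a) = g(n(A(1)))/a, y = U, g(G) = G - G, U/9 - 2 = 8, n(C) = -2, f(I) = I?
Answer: -1147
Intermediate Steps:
U = 90 (U = 18 + 9*8 = 18 + 72 = 90)
g(G) = 0
y = 90
x(a) = 0 (x(a) = 0/a = 0)
u(E) = 0 (u(E) = (⅑)*0 = 0)
(f(-17) + u(-26)) - 1130 = (-17 + 0) - 1130 = -17 - 1130 = -1147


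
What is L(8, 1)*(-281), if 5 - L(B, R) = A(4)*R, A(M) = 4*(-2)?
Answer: -3653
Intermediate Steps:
A(M) = -8
L(B, R) = 5 + 8*R (L(B, R) = 5 - (-8)*R = 5 + 8*R)
L(8, 1)*(-281) = (5 + 8*1)*(-281) = (5 + 8)*(-281) = 13*(-281) = -3653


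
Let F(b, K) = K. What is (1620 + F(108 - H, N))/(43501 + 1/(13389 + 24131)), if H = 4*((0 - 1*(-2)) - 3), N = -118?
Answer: 56355040/1632157521 ≈ 0.034528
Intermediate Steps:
H = -4 (H = 4*((0 + 2) - 3) = 4*(2 - 3) = 4*(-1) = -4)
(1620 + F(108 - H, N))/(43501 + 1/(13389 + 24131)) = (1620 - 118)/(43501 + 1/(13389 + 24131)) = 1502/(43501 + 1/37520) = 1502/(1632157521/37520) = 1502*(37520/1632157521) = 56355040/1632157521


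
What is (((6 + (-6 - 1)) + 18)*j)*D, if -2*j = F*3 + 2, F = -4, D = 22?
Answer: 1870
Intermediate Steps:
j = 5 (j = -(-4*3 + 2)/2 = -(-12 + 2)/2 = -1/2*(-10) = 5)
(((6 + (-6 - 1)) + 18)*j)*D = (((6 + (-6 - 1)) + 18)*5)*22 = (((6 - 7) + 18)*5)*22 = ((-1 + 18)*5)*22 = (17*5)*22 = 85*22 = 1870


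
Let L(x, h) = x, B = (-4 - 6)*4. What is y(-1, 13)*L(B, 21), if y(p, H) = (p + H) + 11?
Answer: -920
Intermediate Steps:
B = -40 (B = (-4 - 1*6)*4 = (-4 - 6)*4 = -10*4 = -40)
y(p, H) = 11 + H + p (y(p, H) = (H + p) + 11 = 11 + H + p)
y(-1, 13)*L(B, 21) = (11 + 13 - 1)*(-40) = 23*(-40) = -920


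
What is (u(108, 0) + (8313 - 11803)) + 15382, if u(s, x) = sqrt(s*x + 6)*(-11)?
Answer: 11892 - 11*sqrt(6) ≈ 11865.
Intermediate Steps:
u(s, x) = -11*sqrt(6 + s*x) (u(s, x) = sqrt(6 + s*x)*(-11) = -11*sqrt(6 + s*x))
(u(108, 0) + (8313 - 11803)) + 15382 = (-11*sqrt(6 + 108*0) + (8313 - 11803)) + 15382 = (-11*sqrt(6 + 0) - 3490) + 15382 = (-11*sqrt(6) - 3490) + 15382 = (-3490 - 11*sqrt(6)) + 15382 = 11892 - 11*sqrt(6)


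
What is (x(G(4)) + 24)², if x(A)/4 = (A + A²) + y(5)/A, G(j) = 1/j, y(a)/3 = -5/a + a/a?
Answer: 10201/16 ≈ 637.56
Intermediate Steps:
y(a) = 3 - 15/a (y(a) = 3*(-5/a + a/a) = 3*(-5/a + 1) = 3*(1 - 5/a) = 3 - 15/a)
x(A) = 4*A + 4*A² (x(A) = 4*((A + A²) + (3 - 15/5)/A) = 4*((A + A²) + (3 - 15*⅕)/A) = 4*((A + A²) + (3 - 3)/A) = 4*((A + A²) + 0/A) = 4*((A + A²) + 0) = 4*(A + A²) = 4*A + 4*A²)
(x(G(4)) + 24)² = (4*(1 + 1/4)/4 + 24)² = (4*(¼)*(1 + ¼) + 24)² = (4*(¼)*(5/4) + 24)² = (5/4 + 24)² = (101/4)² = 10201/16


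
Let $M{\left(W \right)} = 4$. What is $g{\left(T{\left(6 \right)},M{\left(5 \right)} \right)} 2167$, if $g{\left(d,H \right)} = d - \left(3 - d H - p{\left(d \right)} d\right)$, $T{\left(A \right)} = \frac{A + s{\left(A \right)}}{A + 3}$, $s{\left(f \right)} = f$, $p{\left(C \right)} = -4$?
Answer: $- \frac{10835}{3} \approx -3611.7$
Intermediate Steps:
$T{\left(A \right)} = \frac{2 A}{3 + A}$ ($T{\left(A \right)} = \frac{A + A}{A + 3} = \frac{2 A}{3 + A}$)
$g{\left(d,H \right)} = -3 - 3 d + H d$ ($g{\left(d,H \right)} = d - \left(3 + 4 d - d H\right) = d - \left(3 + 4 d - H d\right) = -3 - 3 d + H d$)
$g{\left(T{\left(6 \right)},M{\left(5 \right)} \right)} 2167 = \left(-3 - 3 \cdot 2 \cdot 6 \frac{1}{3 + 6} + 4 \cdot 2 \cdot 6 \frac{1}{3 + 6}\right) 2167 = \left(-3 - 3 \cdot 2 \cdot 6 \cdot \frac{1}{9} + 4 \cdot 2 \cdot 6 \cdot \frac{1}{9}\right) 2167 = \left(-3 - 4 + 4 \cdot \frac{4}{3}\right) 2167 = \left(-3 - 4 + \frac{16}{3}\right) 2167 = \left(- \frac{5}{3}\right) 2167 = - \frac{10835}{3}$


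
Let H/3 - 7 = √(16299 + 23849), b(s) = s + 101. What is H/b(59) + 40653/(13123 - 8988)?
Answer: 1318263/132320 + 3*√10037/80 ≈ 13.720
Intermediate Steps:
b(s) = 101 + s
H = 21 + 6*√10037 (H = 21 + 3*√(16299 + 23849) = 21 + 3*√40148 = 21 + 3*(2*√10037) = 21 + 6*√10037 ≈ 622.11)
H/b(59) + 40653/(13123 - 8988) = (21 + 6*√10037)/(101 + 59) + 40653/(13123 - 8988) = (21 + 6*√10037)/160 + 40653/4135 = (21 + 6*√10037)*(1/160) + 40653*(1/4135) = (21/160 + 3*√10037/80) + 40653/4135 = 1318263/132320 + 3*√10037/80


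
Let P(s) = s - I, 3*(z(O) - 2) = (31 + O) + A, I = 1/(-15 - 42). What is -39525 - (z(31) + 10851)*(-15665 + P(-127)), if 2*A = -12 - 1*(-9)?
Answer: 58710911627/342 ≈ 1.7167e+8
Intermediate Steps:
I = -1/57 (I = 1/(-57) = -1/57 ≈ -0.017544)
A = -3/2 (A = (-12 - 1*(-9))/2 = (-12 + 9)/2 = (½)*(-3) = -3/2 ≈ -1.5000)
z(O) = 71/6 + O/3 (z(O) = 2 + ((31 + O) - 3/2)/3 = 2 + (59/2 + O)/3 = 2 + (59/6 + O/3) = 71/6 + O/3)
P(s) = 1/57 + s (P(s) = s - 1*(-1/57) = s + 1/57 = 1/57 + s)
-39525 - (z(31) + 10851)*(-15665 + P(-127)) = -39525 - ((71/6 + (⅓)*31) + 10851)*(-15665 + (1/57 - 127)) = -39525 - ((71/6 + 31/3) + 10851)*(-15665 - 7238/57) = -39525 - (133/6 + 10851)*(-900143)/57 = -39525 - 65239*(-900143)/(6*57) = -39525 - 1*(-58724429177/342) = -39525 + 58724429177/342 = 58710911627/342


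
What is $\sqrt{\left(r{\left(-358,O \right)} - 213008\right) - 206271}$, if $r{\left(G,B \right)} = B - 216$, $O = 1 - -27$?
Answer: $i \sqrt{419467} \approx 647.66 i$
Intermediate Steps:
$O = 28$ ($O = 1 + 27 = 28$)
$r{\left(G,B \right)} = -216 + B$ ($r{\left(G,B \right)} = B - 216 = -216 + B$)
$\sqrt{\left(r{\left(-358,O \right)} - 213008\right) - 206271} = \sqrt{\left(\left(-216 + 28\right) - 213008\right) - 206271} = \sqrt{\left(-188 - 213008\right) - 206271} = \sqrt{-213196 - 206271} = \sqrt{-419467} = i \sqrt{419467}$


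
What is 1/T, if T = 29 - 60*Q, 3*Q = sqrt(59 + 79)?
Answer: -29/54359 - 20*sqrt(138)/54359 ≈ -0.0048556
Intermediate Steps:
Q = sqrt(138)/3 (Q = sqrt(59 + 79)/3 = sqrt(138)/3 ≈ 3.9158)
T = 29 - 20*sqrt(138) ≈ -205.95
1/T = 1/(29 - 20*sqrt(138))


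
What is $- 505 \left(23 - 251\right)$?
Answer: $115140$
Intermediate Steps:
$- 505 \left(23 - 251\right) = - 505 \left(-228\right) = \left(-1\right) \left(-115140\right) = 115140$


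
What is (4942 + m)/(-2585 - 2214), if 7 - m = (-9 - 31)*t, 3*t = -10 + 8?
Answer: -14767/14397 ≈ -1.0257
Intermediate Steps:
t = -⅔ (t = (-10 + 8)/3 = (⅓)*(-2) = -⅔ ≈ -0.66667)
m = -59/3 (m = 7 - (-9 - 31)*(-2)/3 = 7 - (-40)*(-2)/3 = 7 - 1*80/3 = 7 - 80/3 = -59/3 ≈ -19.667)
(4942 + m)/(-2585 - 2214) = (4942 - 59/3)/(-2585 - 2214) = (14767/3)/(-4799) = (14767/3)*(-1/4799) = -14767/14397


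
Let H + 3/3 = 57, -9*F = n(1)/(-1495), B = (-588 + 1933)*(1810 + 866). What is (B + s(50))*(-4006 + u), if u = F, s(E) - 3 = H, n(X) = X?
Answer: -194003761974391/13455 ≈ -1.4419e+10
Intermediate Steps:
B = 3599220 (B = 1345*2676 = 3599220)
F = 1/13455 (F = -1/(9*(-1495)) = -(-1)/(9*1495) = -1/9*(-1/1495) = 1/13455 ≈ 7.4322e-5)
H = 56 (H = -1 + 57 = 56)
s(E) = 59 (s(E) = 3 + 56 = 59)
u = 1/13455 ≈ 7.4322e-5
(B + s(50))*(-4006 + u) = (3599220 + 59)*(-4006 + 1/13455) = 3599279*(-53900729/13455) = -194003761974391/13455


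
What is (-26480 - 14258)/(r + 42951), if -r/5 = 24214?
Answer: 40738/78119 ≈ 0.52149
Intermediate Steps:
r = -121070 (r = -5*24214 = -121070)
(-26480 - 14258)/(r + 42951) = (-26480 - 14258)/(-121070 + 42951) = -40738/(-78119) = -40738*(-1/78119) = 40738/78119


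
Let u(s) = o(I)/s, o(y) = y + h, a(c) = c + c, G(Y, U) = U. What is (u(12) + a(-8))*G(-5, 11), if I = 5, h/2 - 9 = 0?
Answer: -1859/12 ≈ -154.92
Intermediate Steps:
h = 18 (h = 18 + 2*0 = 18 + 0 = 18)
a(c) = 2*c
o(y) = 18 + y (o(y) = y + 18 = 18 + y)
u(s) = 23/s (u(s) = (18 + 5)/s = 23/s)
(u(12) + a(-8))*G(-5, 11) = (23/12 + 2*(-8))*11 = (23*(1/12) - 16)*11 = (23/12 - 16)*11 = -169/12*11 = -1859/12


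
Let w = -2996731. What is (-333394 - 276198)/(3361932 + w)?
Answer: -609592/365201 ≈ -1.6692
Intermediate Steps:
(-333394 - 276198)/(3361932 + w) = (-333394 - 276198)/(3361932 - 2996731) = -609592/365201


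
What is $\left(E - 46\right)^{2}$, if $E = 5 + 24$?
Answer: $289$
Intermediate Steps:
$E = 29$
$\left(E - 46\right)^{2} = \left(29 - 46\right)^{2} = \left(-17\right)^{2} = 289$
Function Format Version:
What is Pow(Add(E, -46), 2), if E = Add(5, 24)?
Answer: 289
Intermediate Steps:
E = 29
Pow(Add(E, -46), 2) = Pow(Add(29, -46), 2) = Pow(-17, 2) = 289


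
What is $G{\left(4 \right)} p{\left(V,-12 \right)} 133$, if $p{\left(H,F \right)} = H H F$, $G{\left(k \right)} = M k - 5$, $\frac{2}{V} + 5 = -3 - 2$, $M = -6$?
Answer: $\frac{46284}{25} \approx 1851.4$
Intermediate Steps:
$V = - \frac{1}{5}$ ($V = \frac{2}{-5 - 5} = \frac{2}{-10} = 2 \left(- \frac{1}{10}\right) = - \frac{1}{5} \approx -0.2$)
$G{\left(k \right)} = -5 - 6 k$ ($G{\left(k \right)} = - 6 k - 5 = -5 - 6 k$)
$p{\left(H,F \right)} = F H^{2}$ ($p{\left(H,F \right)} = H^{2} F = F H^{2}$)
$G{\left(4 \right)} p{\left(V,-12 \right)} 133 = \left(-5 - 24\right) \left(- 12 \left(- \frac{1}{5}\right)^{2}\right) 133 = \left(-5 - 24\right) \left(\left(-12\right) \frac{1}{25}\right) 133 = \left(-29\right) \left(- \frac{12}{25}\right) 133 = \frac{348}{25} \cdot 133 = \frac{46284}{25}$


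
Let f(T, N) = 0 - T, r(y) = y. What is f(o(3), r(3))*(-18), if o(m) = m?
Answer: 54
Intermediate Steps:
f(T, N) = -T
f(o(3), r(3))*(-18) = -1*3*(-18) = -3*(-18) = 54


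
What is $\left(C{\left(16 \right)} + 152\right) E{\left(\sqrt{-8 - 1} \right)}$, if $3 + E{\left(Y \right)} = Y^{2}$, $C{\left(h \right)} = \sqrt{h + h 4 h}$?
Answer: $-1824 - 48 \sqrt{65} \approx -2211.0$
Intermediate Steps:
$C{\left(h \right)} = \sqrt{h + 4 h^{2}}$ ($C{\left(h \right)} = \sqrt{h + 4 h h} = \sqrt{h + 4 h^{2}}$)
$E{\left(Y \right)} = -3 + Y^{2}$
$\left(C{\left(16 \right)} + 152\right) E{\left(\sqrt{-8 - 1} \right)} = \left(\sqrt{16 \left(1 + 4 \cdot 16\right)} + 152\right) \left(-3 + \left(\sqrt{-8 - 1}\right)^{2}\right) = \left(\sqrt{16 \left(1 + 64\right)} + 152\right) \left(-3 + \left(\sqrt{-9}\right)^{2}\right) = \left(\sqrt{16 \cdot 65} + 152\right) \left(-3 + \left(3 i\right)^{2}\right) = \left(\sqrt{1040} + 152\right) \left(-3 - 9\right) = \left(4 \sqrt{65} + 152\right) \left(-12\right) = \left(152 + 4 \sqrt{65}\right) \left(-12\right) = -1824 - 48 \sqrt{65}$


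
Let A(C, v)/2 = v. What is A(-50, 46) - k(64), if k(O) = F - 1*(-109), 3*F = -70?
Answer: 19/3 ≈ 6.3333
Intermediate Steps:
F = -70/3 (F = (⅓)*(-70) = -70/3 ≈ -23.333)
k(O) = 257/3 (k(O) = -70/3 - 1*(-109) = -70/3 + 109 = 257/3)
A(C, v) = 2*v
A(-50, 46) - k(64) = 2*46 - 1*257/3 = 92 - 257/3 = 19/3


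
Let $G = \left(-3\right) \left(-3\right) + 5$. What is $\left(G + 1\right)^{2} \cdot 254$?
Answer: $57150$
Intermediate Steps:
$G = 14$ ($G = 9 + 5 = 14$)
$\left(G + 1\right)^{2} \cdot 254 = \left(14 + 1\right)^{2} \cdot 254 = 15^{2} \cdot 254 = 225 \cdot 254 = 57150$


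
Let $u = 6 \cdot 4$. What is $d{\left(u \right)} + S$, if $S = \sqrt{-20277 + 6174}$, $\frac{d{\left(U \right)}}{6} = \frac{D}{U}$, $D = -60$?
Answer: $-15 + 3 i \sqrt{1567} \approx -15.0 + 118.76 i$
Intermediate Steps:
$u = 24$
$d{\left(U \right)} = - \frac{360}{U}$ ($d{\left(U \right)} = 6 \left(- \frac{60}{U}\right) = - \frac{360}{U}$)
$S = 3 i \sqrt{1567}$ ($S = \sqrt{-14103} = 3 i \sqrt{1567} \approx 118.76 i$)
$d{\left(u \right)} + S = - \frac{360}{24} + 3 i \sqrt{1567} = \left(-360\right) \frac{1}{24} + 3 i \sqrt{1567} = -15 + 3 i \sqrt{1567}$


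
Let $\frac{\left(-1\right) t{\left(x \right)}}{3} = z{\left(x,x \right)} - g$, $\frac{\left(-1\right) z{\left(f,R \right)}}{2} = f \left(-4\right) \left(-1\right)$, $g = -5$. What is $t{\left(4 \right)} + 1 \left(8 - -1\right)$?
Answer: $90$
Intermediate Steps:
$z{\left(f,R \right)} = - 8 f$ ($z{\left(f,R \right)} = - 2 f \left(-4\right) \left(-1\right) = - 2 - 4 f \left(-1\right) = - 2 \cdot 4 f = - 8 f$)
$t{\left(x \right)} = -15 + 24 x$ ($t{\left(x \right)} = - 3 \left(- 8 x - -5\right) = - 3 \left(- 8 x + 5\right) = - 3 \left(5 - 8 x\right) = -15 + 24 x$)
$t{\left(4 \right)} + 1 \left(8 - -1\right) = \left(-15 + 24 \cdot 4\right) + 1 \left(8 - -1\right) = \left(-15 + 96\right) + 1 \left(8 + 1\right) = 81 + 1 \cdot 9 = 81 + 9 = 90$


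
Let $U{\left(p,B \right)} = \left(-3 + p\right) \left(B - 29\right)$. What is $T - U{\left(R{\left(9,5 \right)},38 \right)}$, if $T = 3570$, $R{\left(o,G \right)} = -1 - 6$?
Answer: $3660$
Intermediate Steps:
$R{\left(o,G \right)} = -7$ ($R{\left(o,G \right)} = -1 - 6 = -7$)
$U{\left(p,B \right)} = \left(-29 + B\right) \left(-3 + p\right)$ ($U{\left(p,B \right)} = \left(-3 + p\right) \left(-29 + B\right) = \left(-29 + B\right) \left(-3 + p\right)$)
$T - U{\left(R{\left(9,5 \right)},38 \right)} = 3570 - \left(87 - -203 - 114 + 38 \left(-7\right)\right) = 3570 - \left(87 + 203 - 114 - 266\right) = 3570 - -90 = 3570 + 90 = 3660$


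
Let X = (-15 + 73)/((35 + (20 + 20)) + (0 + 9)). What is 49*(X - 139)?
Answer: -40663/6 ≈ -6777.2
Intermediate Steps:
X = 29/42 (X = 58/((35 + 40) + 9) = 58/(75 + 9) = 58/84 = 58*(1/84) = 29/42 ≈ 0.69048)
49*(X - 139) = 49*(29/42 - 139) = 49*(-5809/42) = -40663/6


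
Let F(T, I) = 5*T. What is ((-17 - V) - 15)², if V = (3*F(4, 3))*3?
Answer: 44944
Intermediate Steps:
V = 180 (V = (3*(5*4))*3 = (3*20)*3 = 60*3 = 180)
((-17 - V) - 15)² = ((-17 - 1*180) - 15)² = ((-17 - 180) - 15)² = (-197 - 15)² = (-212)² = 44944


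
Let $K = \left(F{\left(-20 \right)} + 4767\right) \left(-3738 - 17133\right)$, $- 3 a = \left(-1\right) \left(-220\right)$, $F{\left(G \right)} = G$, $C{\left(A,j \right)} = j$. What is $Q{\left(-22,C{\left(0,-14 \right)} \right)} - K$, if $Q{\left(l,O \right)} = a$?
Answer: $\frac{297223691}{3} \approx 9.9075 \cdot 10^{7}$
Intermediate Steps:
$a = - \frac{220}{3}$ ($a = - \frac{\left(-1\right) \left(-220\right)}{3} = \left(- \frac{1}{3}\right) 220 = - \frac{220}{3} \approx -73.333$)
$K = -99074637$ ($K = \left(-20 + 4767\right) \left(-3738 - 17133\right) = 4747 \left(-20871\right) = -99074637$)
$Q{\left(l,O \right)} = - \frac{220}{3}$
$Q{\left(-22,C{\left(0,-14 \right)} \right)} - K = - \frac{220}{3} - -99074637 = - \frac{220}{3} + 99074637 = \frac{297223691}{3}$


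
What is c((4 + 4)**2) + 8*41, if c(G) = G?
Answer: 392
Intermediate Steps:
c((4 + 4)**2) + 8*41 = (4 + 4)**2 + 8*41 = 8**2 + 328 = 64 + 328 = 392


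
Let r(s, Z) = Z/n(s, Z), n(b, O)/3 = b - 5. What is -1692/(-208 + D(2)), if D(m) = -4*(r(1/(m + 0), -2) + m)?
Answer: 11421/1462 ≈ 7.8119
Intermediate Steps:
n(b, O) = -15 + 3*b (n(b, O) = 3*(b - 5) = 3*(-5 + b) = -15 + 3*b)
r(s, Z) = Z/(-15 + 3*s)
D(m) = -4*m + 8/(3*(-5 + 1/m)) (D(m) = -4*((⅓)*(-2)/(-5 + 1/(m + 0)) + m) = -4*((⅓)*(-2)/(-5 + 1/m) + m) = -4*(-2/(3*(-5 + 1/m)) + m) = -4*(m - 2/(3*(-5 + 1/m))) = -4*m + 8/(3*(-5 + 1/m)))
-1692/(-208 + D(2)) = -1692/(-208 + (4/3)*2*(1 - 15*2)/(-1 + 5*2)) = -1692/(-208 + (4/3)*2*(1 - 30)/(-1 + 10)) = -1692/(-208 + (4/3)*2*(-29)/9) = -1692/(-208 + (4/3)*2*(⅑)*(-29)) = -1692/(-208 - 232/27) = -1692/(-5848/27) = -1692*(-27/5848) = 11421/1462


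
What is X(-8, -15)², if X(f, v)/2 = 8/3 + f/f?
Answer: 484/9 ≈ 53.778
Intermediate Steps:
X(f, v) = 22/3 (X(f, v) = 2*(8/3 + f/f) = 2*(8*(⅓) + 1) = 2*(8/3 + 1) = 2*(11/3) = 22/3)
X(-8, -15)² = (22/3)² = 484/9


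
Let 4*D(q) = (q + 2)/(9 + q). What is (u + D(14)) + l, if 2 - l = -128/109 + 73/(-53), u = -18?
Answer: -1763785/132871 ≈ -13.274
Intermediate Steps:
D(q) = (2 + q)/(4*(9 + q)) (D(q) = ((q + 2)/(9 + q))/4 = ((2 + q)/(9 + q))/4 = (2 + q)/(4*(9 + q)))
l = 26295/5777 (l = 2 - (-128/109 + 73/(-53)) = 2 - (-128*1/109 + 73*(-1/53)) = 2 - (-128/109 - 73/53) = 2 - 1*(-14741/5777) = 2 + 14741/5777 = 26295/5777 ≈ 4.5517)
(u + D(14)) + l = (-18 + (2 + 14)/(4*(9 + 14))) + 26295/5777 = (-18 + (¼)*16/23) + 26295/5777 = (-18 + (¼)*(1/23)*16) + 26295/5777 = (-18 + 4/23) + 26295/5777 = -410/23 + 26295/5777 = -1763785/132871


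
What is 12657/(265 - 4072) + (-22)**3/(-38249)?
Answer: -147860219/48537981 ≈ -3.0463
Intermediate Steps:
12657/(265 - 4072) + (-22)**3/(-38249) = 12657/(-3807) - 10648*(-1/38249) = 12657*(-1/3807) + 10648/38249 = -4219/1269 + 10648/38249 = -147860219/48537981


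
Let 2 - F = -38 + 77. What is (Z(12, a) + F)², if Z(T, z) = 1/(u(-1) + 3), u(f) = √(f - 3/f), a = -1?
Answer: 65538/49 + 512*√2/49 ≈ 1352.3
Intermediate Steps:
F = -37 (F = 2 - (-38 + 77) = 2 - 1*39 = 2 - 39 = -37)
Z(T, z) = 1/(3 + √2) (Z(T, z) = 1/(√(-1 - 3/(-1)) + 3) = 1/(√(-1 - 3*(-1)) + 3) = 1/(√(-1 + 3) + 3) = 1/(√2 + 3) = 1/(3 + √2))
(Z(12, a) + F)² = ((3/7 - √2/7) - 37)² = (-256/7 - √2/7)²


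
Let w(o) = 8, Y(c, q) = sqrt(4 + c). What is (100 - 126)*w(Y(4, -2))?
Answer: -208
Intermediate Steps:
(100 - 126)*w(Y(4, -2)) = (100 - 126)*8 = -26*8 = -208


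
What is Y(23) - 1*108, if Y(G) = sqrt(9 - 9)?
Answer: -108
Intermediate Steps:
Y(G) = 0 (Y(G) = sqrt(0) = 0)
Y(23) - 1*108 = 0 - 1*108 = 0 - 108 = -108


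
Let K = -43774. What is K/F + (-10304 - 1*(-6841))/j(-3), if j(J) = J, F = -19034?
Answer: 33023032/28551 ≈ 1156.6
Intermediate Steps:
K/F + (-10304 - 1*(-6841))/j(-3) = -43774/(-19034) + (-10304 - 1*(-6841))/(-3) = -43774*(-1/19034) + (-10304 + 6841)*(-⅓) = 21887/9517 - 3463*(-⅓) = 21887/9517 + 3463/3 = 33023032/28551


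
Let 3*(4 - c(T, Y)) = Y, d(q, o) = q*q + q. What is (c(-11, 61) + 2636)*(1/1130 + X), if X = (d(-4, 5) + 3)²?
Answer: 1998158609/3390 ≈ 5.8943e+5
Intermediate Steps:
d(q, o) = q + q² (d(q, o) = q² + q = q + q²)
c(T, Y) = 4 - Y/3
X = 225 (X = (-4*(1 - 4) + 3)² = (-4*(-3) + 3)² = (12 + 3)² = 15² = 225)
(c(-11, 61) + 2636)*(1/1130 + X) = ((4 - ⅓*61) + 2636)*(1/1130 + 225) = ((4 - 61/3) + 2636)*(1/1130 + 225) = (-49/3 + 2636)*(254251/1130) = (7859/3)*(254251/1130) = 1998158609/3390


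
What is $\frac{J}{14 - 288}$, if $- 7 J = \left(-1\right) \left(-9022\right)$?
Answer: $\frac{4511}{959} \approx 4.7039$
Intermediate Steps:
$J = - \frac{9022}{7}$ ($J = - \frac{\left(-1\right) \left(-9022\right)}{7} = \left(- \frac{1}{7}\right) 9022 = - \frac{9022}{7} \approx -1288.9$)
$\frac{J}{14 - 288} = - \frac{9022}{7 \left(14 - 288\right)} = - \frac{9022}{7 \left(-274\right)} = \left(- \frac{9022}{7}\right) \left(- \frac{1}{274}\right) = \frac{4511}{959}$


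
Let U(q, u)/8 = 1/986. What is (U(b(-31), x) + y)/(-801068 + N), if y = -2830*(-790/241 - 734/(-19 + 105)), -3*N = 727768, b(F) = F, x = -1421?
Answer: -256192523523/7998003789074 ≈ -0.032032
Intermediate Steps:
U(q, u) = 4/493 (U(q, u) = 8/986 = 8*(1/986) = 4/493)
N = -727768/3 (N = -⅓*727768 = -727768/3 ≈ -2.4259e+5)
y = 346440110/10363 (y = -2830*(-790*1/241 - 734/86) = -2830*(-790/241 - 734*1/86) = -2830*(-790/241 - 367/43) = -2830*(-122417/10363) = 346440110/10363 ≈ 33431.)
(U(b(-31), x) + y)/(-801068 + N) = (4/493 + 346440110/10363)/(-801068 - 727768/3) = 170795015682/(5108959*(-3130972/3)) = (170795015682/5108959)*(-3/3130972) = -256192523523/7998003789074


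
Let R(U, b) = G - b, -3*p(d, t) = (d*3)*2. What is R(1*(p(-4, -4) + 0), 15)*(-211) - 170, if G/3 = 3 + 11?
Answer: -5867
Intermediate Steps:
G = 42 (G = 3*(3 + 11) = 3*14 = 42)
p(d, t) = -2*d (p(d, t) = -d*3*2/3 = -3*d*2/3 = -2*d)
R(U, b) = 42 - b
R(1*(p(-4, -4) + 0), 15)*(-211) - 170 = (42 - 1*15)*(-211) - 170 = (42 - 15)*(-211) - 170 = 27*(-211) - 170 = -5697 - 170 = -5867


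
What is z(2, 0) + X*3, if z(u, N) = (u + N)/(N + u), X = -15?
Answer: -44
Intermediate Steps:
z(u, N) = 1 (z(u, N) = (N + u)/(N + u) = 1)
z(2, 0) + X*3 = 1 - 15*3 = 1 - 45 = -44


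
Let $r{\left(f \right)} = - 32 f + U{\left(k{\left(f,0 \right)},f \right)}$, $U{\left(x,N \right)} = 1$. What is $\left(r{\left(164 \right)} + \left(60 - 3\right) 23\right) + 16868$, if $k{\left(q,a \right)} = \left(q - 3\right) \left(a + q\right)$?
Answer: $12932$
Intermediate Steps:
$k{\left(q,a \right)} = \left(-3 + q\right) \left(a + q\right)$
$r{\left(f \right)} = 1 - 32 f$ ($r{\left(f \right)} = - 32 f + 1 = 1 - 32 f$)
$\left(r{\left(164 \right)} + \left(60 - 3\right) 23\right) + 16868 = \left(\left(1 - 5248\right) + \left(60 - 3\right) 23\right) + 16868 = \left(\left(1 - 5248\right) + 57 \cdot 23\right) + 16868 = \left(-5247 + 1311\right) + 16868 = -3936 + 16868 = 12932$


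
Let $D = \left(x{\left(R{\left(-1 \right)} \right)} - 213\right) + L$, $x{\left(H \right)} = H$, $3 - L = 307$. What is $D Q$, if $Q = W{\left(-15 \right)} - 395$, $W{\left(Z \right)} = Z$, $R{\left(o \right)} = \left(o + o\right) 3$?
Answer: $214430$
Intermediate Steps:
$L = -304$ ($L = 3 - 307 = -304$)
$R{\left(o \right)} = 6 o$ ($R{\left(o \right)} = 2 o 3 = 6 o$)
$Q = -410$ ($Q = -15 - 395 = -410$)
$D = -523$ ($D = \left(6 \left(-1\right) - 213\right) - 304 = \left(-6 - 213\right) - 304 = -219 - 304 = -523$)
$D Q = \left(-523\right) \left(-410\right) = 214430$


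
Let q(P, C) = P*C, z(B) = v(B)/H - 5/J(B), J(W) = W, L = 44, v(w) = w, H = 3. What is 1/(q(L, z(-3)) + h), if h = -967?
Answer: -3/2813 ≈ -0.0010665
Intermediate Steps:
z(B) = -5/B + B/3 (z(B) = B/3 - 5/B = -5/B + B/3)
q(P, C) = C*P
1/(q(L, z(-3)) + h) = 1/((-5/(-3) + (⅓)*(-3))*44 - 967) = 1/((-5*(-⅓) - 1)*44 - 967) = 1/((5/3 - 1)*44 - 967) = 1/((⅔)*44 - 967) = 1/(88/3 - 967) = 1/(-2813/3) = -3/2813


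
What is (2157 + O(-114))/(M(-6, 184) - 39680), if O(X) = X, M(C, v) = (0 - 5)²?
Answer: -2043/39655 ≈ -0.051519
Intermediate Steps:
M(C, v) = 25 (M(C, v) = (-5)² = 25)
(2157 + O(-114))/(M(-6, 184) - 39680) = (2157 - 114)/(25 - 39680) = 2043/(-39655) = 2043*(-1/39655) = -2043/39655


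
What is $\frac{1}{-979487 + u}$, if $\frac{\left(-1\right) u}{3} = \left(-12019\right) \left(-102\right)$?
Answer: $- \frac{1}{4657301} \approx -2.1472 \cdot 10^{-7}$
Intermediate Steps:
$u = -3677814$ ($u = - 3 \left(\left(-12019\right) \left(-102\right)\right) = \left(-3\right) 1225938 = -3677814$)
$\frac{1}{-979487 + u} = \frac{1}{-979487 - 3677814} = \frac{1}{-4657301} = - \frac{1}{4657301}$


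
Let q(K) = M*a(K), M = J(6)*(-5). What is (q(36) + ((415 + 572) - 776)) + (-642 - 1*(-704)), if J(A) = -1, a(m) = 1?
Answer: 278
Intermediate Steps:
M = 5 (M = -1*(-5) = 5)
q(K) = 5 (q(K) = 5*1 = 5)
(q(36) + ((415 + 572) - 776)) + (-642 - 1*(-704)) = (5 + ((415 + 572) - 776)) + (-642 - 1*(-704)) = (5 + (987 - 776)) + (-642 + 704) = (5 + 211) + 62 = 216 + 62 = 278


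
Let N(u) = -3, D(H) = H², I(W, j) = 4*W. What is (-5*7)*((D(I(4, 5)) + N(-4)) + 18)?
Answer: -9485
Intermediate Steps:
(-5*7)*((D(I(4, 5)) + N(-4)) + 18) = (-5*7)*(((4*4)² - 3) + 18) = -35*((16² - 3) + 18) = -35*((256 - 3) + 18) = -35*(253 + 18) = -35*271 = -9485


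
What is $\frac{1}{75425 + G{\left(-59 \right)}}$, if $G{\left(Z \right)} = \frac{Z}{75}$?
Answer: $\frac{75}{5656816} \approx 1.3258 \cdot 10^{-5}$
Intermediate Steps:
$G{\left(Z \right)} = \frac{Z}{75}$ ($G{\left(Z \right)} = Z \frac{1}{75} = \frac{Z}{75}$)
$\frac{1}{75425 + G{\left(-59 \right)}} = \frac{1}{75425 + \frac{1}{75} \left(-59\right)} = \frac{1}{75425 - \frac{59}{75}} = \frac{1}{\frac{5656816}{75}} = \frac{75}{5656816}$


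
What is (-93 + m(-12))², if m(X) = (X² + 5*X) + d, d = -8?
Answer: 289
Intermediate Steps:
m(X) = -8 + X² + 5*X (m(X) = (X² + 5*X) - 8 = -8 + X² + 5*X)
(-93 + m(-12))² = (-93 + (-8 + (-12)² + 5*(-12)))² = (-93 + (-8 + 144 - 60))² = (-93 + 76)² = (-17)² = 289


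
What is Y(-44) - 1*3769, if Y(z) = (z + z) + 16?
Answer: -3841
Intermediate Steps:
Y(z) = 16 + 2*z (Y(z) = 2*z + 16 = 16 + 2*z)
Y(-44) - 1*3769 = (16 + 2*(-44)) - 1*3769 = (16 - 88) - 3769 = -72 - 3769 = -3841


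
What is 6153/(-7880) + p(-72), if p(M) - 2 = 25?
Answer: 206607/7880 ≈ 26.219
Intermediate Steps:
p(M) = 27 (p(M) = 2 + 25 = 27)
6153/(-7880) + p(-72) = 6153/(-7880) + 27 = 6153*(-1/7880) + 27 = -6153/7880 + 27 = 206607/7880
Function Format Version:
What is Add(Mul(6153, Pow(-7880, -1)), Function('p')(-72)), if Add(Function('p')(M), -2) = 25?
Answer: Rational(206607, 7880) ≈ 26.219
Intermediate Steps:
Function('p')(M) = 27 (Function('p')(M) = Add(2, 25) = 27)
Add(Mul(6153, Pow(-7880, -1)), Function('p')(-72)) = Add(Mul(6153, Pow(-7880, -1)), 27) = Add(Mul(6153, Rational(-1, 7880)), 27) = Add(Rational(-6153, 7880), 27) = Rational(206607, 7880)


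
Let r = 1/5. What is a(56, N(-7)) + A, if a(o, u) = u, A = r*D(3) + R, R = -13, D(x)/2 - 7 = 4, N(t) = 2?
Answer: -33/5 ≈ -6.6000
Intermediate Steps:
D(x) = 22 (D(x) = 14 + 2*4 = 14 + 8 = 22)
r = 1/5 ≈ 0.20000
A = -43/5 (A = (1/5)*22 - 13 = 22/5 - 13 = -43/5 ≈ -8.6000)
a(56, N(-7)) + A = 2 - 43/5 = -33/5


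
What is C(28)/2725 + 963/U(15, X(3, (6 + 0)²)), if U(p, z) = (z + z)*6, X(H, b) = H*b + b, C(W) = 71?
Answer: 305207/523200 ≈ 0.58335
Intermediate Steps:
X(H, b) = b + H*b
U(p, z) = 12*z (U(p, z) = (2*z)*6 = 12*z)
C(28)/2725 + 963/U(15, X(3, (6 + 0)²)) = 71/2725 + 963/((12*((6 + 0)²*(1 + 3)))) = 71*(1/2725) + 963/((12*(6²*4))) = 71/2725 + 963/((12*(36*4))) = 71/2725 + 963/((12*144)) = 71/2725 + 963/1728 = 71/2725 + 963*(1/1728) = 71/2725 + 107/192 = 305207/523200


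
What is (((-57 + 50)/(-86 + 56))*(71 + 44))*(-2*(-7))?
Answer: 1127/3 ≈ 375.67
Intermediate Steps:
(((-57 + 50)/(-86 + 56))*(71 + 44))*(-2*(-7)) = (-7/(-30)*115)*14 = (-7*(-1/30)*115)*14 = ((7/30)*115)*14 = (161/6)*14 = 1127/3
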